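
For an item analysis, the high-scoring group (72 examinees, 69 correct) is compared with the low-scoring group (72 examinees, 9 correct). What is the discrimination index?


p_upper = 69/72 = 0.9583
p_lower = 9/72 = 0.125
D = 0.9583 - 0.125 = 0.8333

0.8333


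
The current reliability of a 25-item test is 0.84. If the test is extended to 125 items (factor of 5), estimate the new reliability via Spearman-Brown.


r_new = (n * rxx) / (1 + (n-1) * rxx)
r_new = (5 * 0.84) / (1 + 4 * 0.84)
r_new = 4.2 / 4.36
r_new = 0.9633

0.9633


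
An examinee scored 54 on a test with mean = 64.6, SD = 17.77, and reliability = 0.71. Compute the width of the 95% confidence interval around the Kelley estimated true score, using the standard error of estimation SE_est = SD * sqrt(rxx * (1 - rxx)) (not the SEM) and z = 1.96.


True score estimate = 0.71*54 + 0.29*64.6 = 57.074
SE_est = SD * sqrt(rxx * (1 - rxx)) = 17.77 * sqrt(0.71 * 0.29) = 17.77 * sqrt(0.2059) = 8.063352
CI = T_est +/- z * SE_est, so width = 2 * z * SE_est = 2 * 1.96 * 8.063352
Width = 31.6083

31.6083


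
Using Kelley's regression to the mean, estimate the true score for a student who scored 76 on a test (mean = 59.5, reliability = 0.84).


T_est = rxx * X + (1 - rxx) * mean
T_est = 0.84 * 76 + 0.16 * 59.5
T_est = 63.84 + 9.52
T_est = 73.36

73.36


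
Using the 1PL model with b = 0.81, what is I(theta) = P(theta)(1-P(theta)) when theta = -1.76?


P = 1/(1+exp(-(-1.76-0.81))) = 0.0711
I = P*(1-P) = 0.0711 * 0.9289
I = 0.066

0.066


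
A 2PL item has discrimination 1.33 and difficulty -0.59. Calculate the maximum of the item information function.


For 2PL, max info at theta = b = -0.59
I_max = a^2 / 4 = 1.33^2 / 4
= 1.7689 / 4
I_max = 0.4422

0.4422


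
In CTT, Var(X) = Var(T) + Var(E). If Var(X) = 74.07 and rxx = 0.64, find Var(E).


var_true = rxx * var_obs = 0.64 * 74.07 = 47.4048
var_error = var_obs - var_true
var_error = 74.07 - 47.4048
var_error = 26.6652

26.6652


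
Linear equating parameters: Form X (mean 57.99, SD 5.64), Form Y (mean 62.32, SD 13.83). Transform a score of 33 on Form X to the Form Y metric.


slope = SD_Y / SD_X = 13.83 / 5.64 ~ 2.4521
intercept = mean_Y - slope * mean_X = 62.32 - (13.83 / 5.64) * 57.99 ~ -79.8789
Y = slope * X + intercept. To avoid rounding drift from the rounded slope/intercept, evaluate the equivalent form Y = mean_Y + SD_Y * (X - mean_X) / SD_X at full precision:
Y = 62.32 + 13.83 * (33 - 57.99) / 5.64
Y = 62.32 - 13.83 * 24.99 / 5.64
Y = 62.32 - 345.6117 / 5.64
Y = 62.32 - 61.2787
Y = 1.0413

1.0413


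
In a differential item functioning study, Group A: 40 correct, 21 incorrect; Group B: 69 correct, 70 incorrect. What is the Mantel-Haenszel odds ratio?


Odds_A = 40/21 = 1.9048
Odds_B = 69/70 = 0.9857
OR = Odds_A / Odds_B = 1.9048 / 0.9857
Exactly, OR = (40 * 70) / (21 * 69) = 2800 / 1449
OR = 1.9324

1.9324


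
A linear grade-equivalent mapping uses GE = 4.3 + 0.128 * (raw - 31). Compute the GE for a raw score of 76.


raw - median = 76 - 31 = 45
slope * diff = 0.128 * 45 = 5.76
GE = 4.3 + 5.76
GE = 10.06

10.06


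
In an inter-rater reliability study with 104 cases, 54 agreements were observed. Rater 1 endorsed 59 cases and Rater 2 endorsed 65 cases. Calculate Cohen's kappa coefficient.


P_o = 54/104 = 0.519231
P_e = (59*65 + 45*39) / 10816 = 0.516827
kappa = (P_o - P_e) / (1 - P_e)
kappa = (0.519231 - 0.516827) / (1 - 0.516827)
kappa = 0.005

0.005


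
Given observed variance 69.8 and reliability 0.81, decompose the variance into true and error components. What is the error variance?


var_true = rxx * var_obs = 0.81 * 69.8 = 56.538
var_error = var_obs - var_true
var_error = 69.8 - 56.538
var_error = 13.262

13.262


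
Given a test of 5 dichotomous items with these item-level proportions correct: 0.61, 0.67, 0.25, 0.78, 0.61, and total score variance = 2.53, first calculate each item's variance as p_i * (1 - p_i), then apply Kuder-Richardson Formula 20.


For each item, compute p_i * q_i:
  Item 1: 0.61 * 0.39 = 0.2379
  Item 2: 0.67 * 0.33 = 0.2211
  Item 3: 0.25 * 0.75 = 0.1875
  Item 4: 0.78 * 0.22 = 0.1716
  Item 5: 0.61 * 0.39 = 0.2379
Sum(p_i * q_i) = 0.2379 + 0.2211 + 0.1875 + 0.1716 + 0.2379 = 1.056
KR-20 = (k/(k-1)) * (1 - Sum(p_i*q_i) / Var_total)
= (5/4) * (1 - 1.056/2.53)
= 1.25 * 0.5826
KR-20 = 0.7283

0.7283


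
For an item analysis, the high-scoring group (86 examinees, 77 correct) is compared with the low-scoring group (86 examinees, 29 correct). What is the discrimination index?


p_upper = 77/86 = 0.8953
p_lower = 29/86 = 0.3372
D = 0.8953 - 0.3372 = 0.5581

0.5581


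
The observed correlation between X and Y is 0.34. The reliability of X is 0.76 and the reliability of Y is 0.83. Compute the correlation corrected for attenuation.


r_corrected = rxy / sqrt(rxx * ryy)
= 0.34 / sqrt(0.76 * 0.83)
= 0.34 / sqrt(0.6308)
= 0.34 / 0.794229
r_corrected = 0.4281

0.4281


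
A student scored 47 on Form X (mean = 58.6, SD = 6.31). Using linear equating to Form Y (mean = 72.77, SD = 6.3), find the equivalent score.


slope = SD_Y / SD_X = 6.3 / 6.31 ~ 0.9984
intercept = mean_Y - slope * mean_X = 72.77 - (6.3 / 6.31) * 58.6 ~ 14.2629
Y = slope * X + intercept. To avoid rounding drift from the rounded slope/intercept, evaluate the equivalent form Y = mean_Y + SD_Y * (X - mean_X) / SD_X at full precision:
Y = 72.77 + 6.3 * (47 - 58.6) / 6.31
Y = 72.77 - 6.3 * 11.6 / 6.31
Y = 72.77 - 73.08 / 6.31
Y = 72.77 - 11.5816
Y = 61.1884

61.1884


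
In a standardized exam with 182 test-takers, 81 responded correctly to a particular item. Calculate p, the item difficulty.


Item difficulty p = number correct / total examinees
p = 81 / 182
p = 0.4451

0.4451


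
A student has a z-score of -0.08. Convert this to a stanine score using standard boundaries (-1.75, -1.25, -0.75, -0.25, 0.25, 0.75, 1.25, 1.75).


Stanine boundaries: [-1.75, -1.25, -0.75, -0.25, 0.25, 0.75, 1.25, 1.75]
z = -0.08
Check each boundary:
  z >= -1.75 -> could be stanine 2
  z >= -1.25 -> could be stanine 3
  z >= -0.75 -> could be stanine 4
  z >= -0.25 -> could be stanine 5
  z < 0.25
  z < 0.75
  z < 1.25
  z < 1.75
Highest qualifying boundary gives stanine = 5

5


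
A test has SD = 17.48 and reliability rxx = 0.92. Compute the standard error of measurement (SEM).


SEM = SD * sqrt(1 - rxx)
SEM = 17.48 * sqrt(1 - 0.92)
SEM = 17.48 * sqrt(0.08) = 17.48 * 0.282843
SEM = 4.9441

4.9441


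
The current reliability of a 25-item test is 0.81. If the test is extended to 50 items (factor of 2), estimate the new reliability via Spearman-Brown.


r_new = (n * rxx) / (1 + (n-1) * rxx)
r_new = (2 * 0.81) / (1 + 1 * 0.81)
r_new = 1.62 / 1.81
r_new = 0.895

0.895


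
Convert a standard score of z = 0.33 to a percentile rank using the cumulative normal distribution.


CDF(z) = 0.5 * (1 + erf(z/sqrt(2)))
erf(0.2333) = 0.2586
CDF = 0.6293
Percentile rank = 0.6293 * 100 = 62.93

62.93


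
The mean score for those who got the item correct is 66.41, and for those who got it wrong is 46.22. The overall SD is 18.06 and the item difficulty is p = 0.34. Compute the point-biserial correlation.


q = 1 - p = 0.66
rpb = ((M1 - M0) / SD) * sqrt(p * q)
rpb = ((66.41 - 46.22) / 18.06) * sqrt(0.34 * 0.66)
rpb = 0.5296

0.5296


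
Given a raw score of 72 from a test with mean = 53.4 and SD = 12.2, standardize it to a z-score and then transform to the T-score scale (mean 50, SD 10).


z = (X - mean) / SD = (72 - 53.4) / 12.2
z = 18.6 / 12.2
z = 1.5246
T-score = T = 50 + 10z
Carry z at full precision (z = 18.6 / 12.2) into the conversion:
T-score = 50 + 10 * (18.6 / 12.2) = 50 + 186 / 12.2
T-score = 50 + 15.2459
T-score = 65.2459

65.2459


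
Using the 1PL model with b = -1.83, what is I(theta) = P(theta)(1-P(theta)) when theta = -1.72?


P = 1/(1+exp(-(-1.72--1.83))) = 0.5275
I = P*(1-P) = 0.5275 * 0.4725
I = 0.2492

0.2492


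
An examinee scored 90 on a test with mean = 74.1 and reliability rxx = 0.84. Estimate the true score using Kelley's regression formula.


T_est = rxx * X + (1 - rxx) * mean
T_est = 0.84 * 90 + 0.16 * 74.1
T_est = 75.6 + 11.856
T_est = 87.456

87.456


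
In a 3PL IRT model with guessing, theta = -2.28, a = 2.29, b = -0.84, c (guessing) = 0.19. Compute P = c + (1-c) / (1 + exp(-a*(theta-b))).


logit = 2.29*(-2.28 - -0.84) = -3.2976
P* = 1/(1 + exp(--3.2976)) = 0.0357
P = 0.19 + (1 - 0.19) * 0.0357
P = 0.2189

0.2189


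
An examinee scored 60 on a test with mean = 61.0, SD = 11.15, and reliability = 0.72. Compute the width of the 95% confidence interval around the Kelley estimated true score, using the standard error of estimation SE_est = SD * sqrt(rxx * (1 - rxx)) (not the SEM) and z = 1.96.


True score estimate = 0.72*60 + 0.28*61.0 = 60.28
SE_est = SD * sqrt(rxx * (1 - rxx)) = 11.15 * sqrt(0.72 * 0.28) = 11.15 * sqrt(0.2016) = 5.006338
CI = T_est +/- z * SE_est, so width = 2 * z * SE_est = 2 * 1.96 * 5.006338
Width = 19.6248

19.6248


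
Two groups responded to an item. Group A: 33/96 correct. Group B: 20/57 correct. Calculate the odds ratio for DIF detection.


Odds_A = 33/63 = 0.5238
Odds_B = 20/37 = 0.5405
OR = Odds_A / Odds_B = 0.5238 / 0.5405
Exactly, OR = (33 * 37) / (63 * 20) = 1221 / 1260
OR = 0.969

0.969


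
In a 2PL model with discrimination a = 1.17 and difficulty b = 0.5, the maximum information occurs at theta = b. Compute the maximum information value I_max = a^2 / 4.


For 2PL, max info at theta = b = 0.5
I_max = a^2 / 4 = 1.17^2 / 4
= 1.3689 / 4
I_max = 0.3422

0.3422


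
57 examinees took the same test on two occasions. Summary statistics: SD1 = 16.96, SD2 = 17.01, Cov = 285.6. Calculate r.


r = cov(X,Y) / (SD_X * SD_Y)
r = 285.6 / (16.96 * 17.01)
r = 285.6 / 288.4896
r = 0.99

0.99


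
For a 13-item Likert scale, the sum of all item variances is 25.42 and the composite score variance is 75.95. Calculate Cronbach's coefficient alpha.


alpha = (k/(k-1)) * (1 - sum(si^2)/s_total^2)
= (13/12) * (1 - 25.42/75.95)
alpha = 0.7207

0.7207


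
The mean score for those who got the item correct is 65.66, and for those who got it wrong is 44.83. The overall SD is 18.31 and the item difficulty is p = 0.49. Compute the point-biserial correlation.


q = 1 - p = 0.51
rpb = ((M1 - M0) / SD) * sqrt(p * q)
rpb = ((65.66 - 44.83) / 18.31) * sqrt(0.49 * 0.51)
rpb = 0.5687

0.5687


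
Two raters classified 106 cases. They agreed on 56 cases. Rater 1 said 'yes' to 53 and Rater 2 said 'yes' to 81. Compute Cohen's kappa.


P_o = 56/106 = 0.528302
P_e = (53*81 + 53*25) / 11236 = 0.5
kappa = (P_o - P_e) / (1 - P_e)
kappa = (0.528302 - 0.5) / (1 - 0.5)
kappa = 0.0566

0.0566


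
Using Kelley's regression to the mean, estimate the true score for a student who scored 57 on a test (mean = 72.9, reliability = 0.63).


T_est = rxx * X + (1 - rxx) * mean
T_est = 0.63 * 57 + 0.37 * 72.9
T_est = 35.91 + 26.973
T_est = 62.883

62.883


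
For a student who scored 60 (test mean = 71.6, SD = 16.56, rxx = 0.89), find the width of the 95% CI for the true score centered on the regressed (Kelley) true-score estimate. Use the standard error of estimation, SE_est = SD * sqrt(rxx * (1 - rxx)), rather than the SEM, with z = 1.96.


True score estimate = 0.89*60 + 0.11*71.6 = 61.276
SE_est = SD * sqrt(rxx * (1 - rxx)) = 16.56 * sqrt(0.89 * 0.11) = 16.56 * sqrt(0.0979) = 5.181454
CI = T_est +/- z * SE_est, so width = 2 * z * SE_est = 2 * 1.96 * 5.181454
Width = 20.3113

20.3113


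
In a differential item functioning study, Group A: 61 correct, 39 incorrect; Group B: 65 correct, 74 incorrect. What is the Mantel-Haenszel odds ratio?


Odds_A = 61/39 = 1.5641
Odds_B = 65/74 = 0.8784
OR = Odds_A / Odds_B = 1.5641 / 0.8784
Exactly, OR = (61 * 74) / (39 * 65) = 4514 / 2535
OR = 1.7807

1.7807


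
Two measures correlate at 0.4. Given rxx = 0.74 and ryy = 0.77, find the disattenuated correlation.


r_corrected = rxy / sqrt(rxx * ryy)
= 0.4 / sqrt(0.74 * 0.77)
= 0.4 / sqrt(0.5698)
= 0.4 / 0.754851
r_corrected = 0.5299

0.5299


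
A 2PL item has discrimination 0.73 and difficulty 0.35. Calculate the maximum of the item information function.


For 2PL, max info at theta = b = 0.35
I_max = a^2 / 4 = 0.73^2 / 4
= 0.5329 / 4
I_max = 0.1332

0.1332


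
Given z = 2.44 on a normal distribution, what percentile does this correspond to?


CDF(z) = 0.5 * (1 + erf(z/sqrt(2)))
erf(1.7253) = 0.9853
CDF = 0.9927
Percentile rank = 0.9927 * 100 = 99.27

99.27


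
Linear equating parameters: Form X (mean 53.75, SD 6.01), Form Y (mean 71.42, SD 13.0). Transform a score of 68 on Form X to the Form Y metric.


slope = SD_Y / SD_X = 13.0 / 6.01 ~ 2.1631
intercept = mean_Y - slope * mean_X = 71.42 - (13.0 / 6.01) * 53.75 ~ -44.8446
Y = slope * X + intercept. To avoid rounding drift from the rounded slope/intercept, evaluate the equivalent form Y = mean_Y + SD_Y * (X - mean_X) / SD_X at full precision:
Y = 71.42 + 13.0 * (68 - 53.75) / 6.01
Y = 71.42 + 13.0 * 14.25 / 6.01
Y = 71.42 + 185.25 / 6.01
Y = 71.42 + 30.8236
Y = 102.2436

102.2436


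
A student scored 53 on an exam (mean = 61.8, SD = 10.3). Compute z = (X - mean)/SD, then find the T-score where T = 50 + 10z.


z = (X - mean) / SD = (53 - 61.8) / 10.3
z = -8.8 / 10.3
z = -0.8544
T-score = T = 50 + 10z
Carry z at full precision (z = -8.8 / 10.3) into the conversion:
T-score = 50 + 10 * (-8.8 / 10.3) = 50 + -88 / 10.3
T-score = 50 + -8.5437
T-score = 41.4563

41.4563


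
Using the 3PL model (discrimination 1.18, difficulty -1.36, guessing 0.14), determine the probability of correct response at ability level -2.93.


logit = 1.18*(-2.93 - -1.36) = -1.8526
P* = 1/(1 + exp(--1.8526)) = 0.1356
P = 0.14 + (1 - 0.14) * 0.1356
P = 0.2566

0.2566


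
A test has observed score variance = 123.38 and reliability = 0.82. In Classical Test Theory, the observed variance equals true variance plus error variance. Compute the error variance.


var_true = rxx * var_obs = 0.82 * 123.38 = 101.1716
var_error = var_obs - var_true
var_error = 123.38 - 101.1716
var_error = 22.2084

22.2084


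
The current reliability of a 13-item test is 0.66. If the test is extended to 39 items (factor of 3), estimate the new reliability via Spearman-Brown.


r_new = (n * rxx) / (1 + (n-1) * rxx)
r_new = (3 * 0.66) / (1 + 2 * 0.66)
r_new = 1.98 / 2.32
r_new = 0.8534

0.8534


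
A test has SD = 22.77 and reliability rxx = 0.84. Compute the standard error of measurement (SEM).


SEM = SD * sqrt(1 - rxx)
SEM = 22.77 * sqrt(1 - 0.84)
SEM = 22.77 * sqrt(0.16) = 22.77 * 0.4
SEM = 9.108

9.108


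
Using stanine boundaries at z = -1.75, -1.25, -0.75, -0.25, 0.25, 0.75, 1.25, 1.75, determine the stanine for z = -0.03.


Stanine boundaries: [-1.75, -1.25, -0.75, -0.25, 0.25, 0.75, 1.25, 1.75]
z = -0.03
Check each boundary:
  z >= -1.75 -> could be stanine 2
  z >= -1.25 -> could be stanine 3
  z >= -0.75 -> could be stanine 4
  z >= -0.25 -> could be stanine 5
  z < 0.25
  z < 0.75
  z < 1.25
  z < 1.75
Highest qualifying boundary gives stanine = 5

5


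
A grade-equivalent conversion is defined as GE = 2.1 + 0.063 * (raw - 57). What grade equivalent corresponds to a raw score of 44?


raw - median = 44 - 57 = -13
slope * diff = 0.063 * -13 = -0.819
GE = 2.1 + -0.819
GE = 1.281

1.281


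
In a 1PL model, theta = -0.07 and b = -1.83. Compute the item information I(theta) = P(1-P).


P = 1/(1+exp(-(-0.07--1.83))) = 0.8532
I = P*(1-P) = 0.8532 * 0.1468
I = 0.1252

0.1252


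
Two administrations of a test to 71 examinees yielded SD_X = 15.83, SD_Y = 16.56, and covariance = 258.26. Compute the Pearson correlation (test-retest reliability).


r = cov(X,Y) / (SD_X * SD_Y)
r = 258.26 / (15.83 * 16.56)
r = 258.26 / 262.1448
r = 0.9852

0.9852


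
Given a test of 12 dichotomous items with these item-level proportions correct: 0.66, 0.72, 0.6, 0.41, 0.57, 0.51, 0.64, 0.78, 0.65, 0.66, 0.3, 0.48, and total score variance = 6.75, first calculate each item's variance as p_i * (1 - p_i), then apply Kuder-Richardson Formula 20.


For each item, compute p_i * q_i:
  Item 1: 0.66 * 0.34 = 0.2244
  Item 2: 0.72 * 0.28 = 0.2016
  Item 3: 0.6 * 0.4 = 0.24
  Item 4: 0.41 * 0.59 = 0.2419
  Item 5: 0.57 * 0.43 = 0.2451
  Item 6: 0.51 * 0.49 = 0.2499
  Item 7: 0.64 * 0.36 = 0.2304
  Item 8: 0.78 * 0.22 = 0.1716
  Item 9: 0.65 * 0.35 = 0.2275
  Item 10: 0.66 * 0.34 = 0.2244
  Item 11: 0.3 * 0.7 = 0.21
  Item 12: 0.48 * 0.52 = 0.2496
Sum(p_i * q_i) = 0.2244 + 0.2016 + 0.24 + 0.2419 + 0.2451 + 0.2499 + 0.2304 + 0.1716 + 0.2275 + 0.2244 + 0.21 + 0.2496 = 2.7164
KR-20 = (k/(k-1)) * (1 - Sum(p_i*q_i) / Var_total)
= (12/11) * (1 - 2.7164/6.75)
= 1.0909 * 0.5976
KR-20 = 0.6519

0.6519


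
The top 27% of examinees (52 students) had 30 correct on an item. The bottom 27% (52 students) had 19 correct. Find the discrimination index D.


p_upper = 30/52 = 0.5769
p_lower = 19/52 = 0.3654
D = 0.5769 - 0.3654 = 0.2115

0.2115


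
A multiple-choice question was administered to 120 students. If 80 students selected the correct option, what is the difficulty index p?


Item difficulty p = number correct / total examinees
p = 80 / 120
p = 0.6667

0.6667


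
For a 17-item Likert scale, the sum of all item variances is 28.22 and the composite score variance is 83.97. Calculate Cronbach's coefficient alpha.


alpha = (k/(k-1)) * (1 - sum(si^2)/s_total^2)
= (17/16) * (1 - 28.22/83.97)
alpha = 0.7054

0.7054


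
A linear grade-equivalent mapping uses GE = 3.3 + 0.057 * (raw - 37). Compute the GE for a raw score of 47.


raw - median = 47 - 37 = 10
slope * diff = 0.057 * 10 = 0.57
GE = 3.3 + 0.57
GE = 3.87

3.87


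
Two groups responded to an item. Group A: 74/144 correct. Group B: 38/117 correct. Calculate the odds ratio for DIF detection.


Odds_A = 74/70 = 1.0571
Odds_B = 38/79 = 0.481
OR = Odds_A / Odds_B = 1.0571 / 0.481
Exactly, OR = (74 * 79) / (70 * 38) = 5846 / 2660
OR = 2.1977

2.1977


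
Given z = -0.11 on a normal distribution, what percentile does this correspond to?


CDF(z) = 0.5 * (1 + erf(z/sqrt(2)))
erf(-0.0778) = -0.0876
CDF = 0.4562
Percentile rank = 0.4562 * 100 = 45.62

45.62


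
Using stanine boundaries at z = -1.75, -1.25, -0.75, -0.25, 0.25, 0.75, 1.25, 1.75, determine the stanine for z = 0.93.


Stanine boundaries: [-1.75, -1.25, -0.75, -0.25, 0.25, 0.75, 1.25, 1.75]
z = 0.93
Check each boundary:
  z >= -1.75 -> could be stanine 2
  z >= -1.25 -> could be stanine 3
  z >= -0.75 -> could be stanine 4
  z >= -0.25 -> could be stanine 5
  z >= 0.25 -> could be stanine 6
  z >= 0.75 -> could be stanine 7
  z < 1.25
  z < 1.75
Highest qualifying boundary gives stanine = 7

7


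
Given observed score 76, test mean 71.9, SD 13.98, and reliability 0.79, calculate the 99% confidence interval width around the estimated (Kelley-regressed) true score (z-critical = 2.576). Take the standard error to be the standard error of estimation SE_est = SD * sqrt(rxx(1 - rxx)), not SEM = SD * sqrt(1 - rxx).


True score estimate = 0.79*76 + 0.21*71.9 = 75.139
SE_est = SD * sqrt(rxx * (1 - rxx)) = 13.98 * sqrt(0.79 * 0.21) = 13.98 * sqrt(0.1659) = 5.694169
CI = T_est +/- z * SE_est, so width = 2 * z * SE_est = 2 * 2.576 * 5.694169
Width = 29.3364

29.3364


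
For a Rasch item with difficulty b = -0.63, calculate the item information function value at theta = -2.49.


P = 1/(1+exp(-(-2.49--0.63))) = 0.1347
I = P*(1-P) = 0.1347 * 0.8653
I = 0.1166

0.1166


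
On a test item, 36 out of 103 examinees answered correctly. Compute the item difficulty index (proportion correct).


Item difficulty p = number correct / total examinees
p = 36 / 103
p = 0.3495

0.3495


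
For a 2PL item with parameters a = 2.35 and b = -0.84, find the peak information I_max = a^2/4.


For 2PL, max info at theta = b = -0.84
I_max = a^2 / 4 = 2.35^2 / 4
= 5.5225 / 4
I_max = 1.3806

1.3806


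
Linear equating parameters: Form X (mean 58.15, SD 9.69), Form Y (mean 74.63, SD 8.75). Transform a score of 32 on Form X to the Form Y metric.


slope = SD_Y / SD_X = 8.75 / 9.69 ~ 0.903
intercept = mean_Y - slope * mean_X = 74.63 - (8.75 / 9.69) * 58.15 ~ 22.121
Y = slope * X + intercept. To avoid rounding drift from the rounded slope/intercept, evaluate the equivalent form Y = mean_Y + SD_Y * (X - mean_X) / SD_X at full precision:
Y = 74.63 + 8.75 * (32 - 58.15) / 9.69
Y = 74.63 - 8.75 * 26.15 / 9.69
Y = 74.63 - 228.8125 / 9.69
Y = 74.63 - 23.6133
Y = 51.0167

51.0167


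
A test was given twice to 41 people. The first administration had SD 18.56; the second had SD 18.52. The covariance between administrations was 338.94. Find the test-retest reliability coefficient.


r = cov(X,Y) / (SD_X * SD_Y)
r = 338.94 / (18.56 * 18.52)
r = 338.94 / 343.7312
r = 0.9861

0.9861


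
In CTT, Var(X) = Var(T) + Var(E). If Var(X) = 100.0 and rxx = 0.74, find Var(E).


var_true = rxx * var_obs = 0.74 * 100.0 = 74.0
var_error = var_obs - var_true
var_error = 100.0 - 74.0
var_error = 26.0

26.0


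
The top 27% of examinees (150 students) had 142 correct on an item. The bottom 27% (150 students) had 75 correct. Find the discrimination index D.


p_upper = 142/150 = 0.9467
p_lower = 75/150 = 0.5
D = 0.9467 - 0.5 = 0.4467

0.4467


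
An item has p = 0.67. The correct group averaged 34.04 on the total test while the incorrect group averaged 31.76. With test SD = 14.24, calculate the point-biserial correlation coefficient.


q = 1 - p = 0.33
rpb = ((M1 - M0) / SD) * sqrt(p * q)
rpb = ((34.04 - 31.76) / 14.24) * sqrt(0.67 * 0.33)
rpb = 0.0753

0.0753


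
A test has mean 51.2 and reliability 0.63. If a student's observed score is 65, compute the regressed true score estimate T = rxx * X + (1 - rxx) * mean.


T_est = rxx * X + (1 - rxx) * mean
T_est = 0.63 * 65 + 0.37 * 51.2
T_est = 40.95 + 18.944
T_est = 59.894

59.894


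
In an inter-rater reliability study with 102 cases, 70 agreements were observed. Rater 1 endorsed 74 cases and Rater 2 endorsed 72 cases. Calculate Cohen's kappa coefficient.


P_o = 70/102 = 0.686275
P_e = (74*72 + 28*30) / 10404 = 0.592849
kappa = (P_o - P_e) / (1 - P_e)
kappa = (0.686275 - 0.592849) / (1 - 0.592849)
kappa = 0.2295

0.2295


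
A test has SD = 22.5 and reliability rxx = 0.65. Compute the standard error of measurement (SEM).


SEM = SD * sqrt(1 - rxx)
SEM = 22.5 * sqrt(1 - 0.65)
SEM = 22.5 * sqrt(0.35) = 22.5 * 0.591608
SEM = 13.3112

13.3112


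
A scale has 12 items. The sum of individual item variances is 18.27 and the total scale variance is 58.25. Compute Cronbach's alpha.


alpha = (k/(k-1)) * (1 - sum(si^2)/s_total^2)
= (12/11) * (1 - 18.27/58.25)
alpha = 0.7487

0.7487


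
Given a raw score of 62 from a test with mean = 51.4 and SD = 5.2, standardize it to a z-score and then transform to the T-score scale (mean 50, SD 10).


z = (X - mean) / SD = (62 - 51.4) / 5.2
z = 10.6 / 5.2
z = 2.0385
T-score = T = 50 + 10z
Carry z at full precision (z = 10.6 / 5.2) into the conversion:
T-score = 50 + 10 * (10.6 / 5.2) = 50 + 106 / 5.2
T-score = 50 + 20.3846
T-score = 70.3846

70.3846


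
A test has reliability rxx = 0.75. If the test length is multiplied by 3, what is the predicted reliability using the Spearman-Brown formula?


r_new = (n * rxx) / (1 + (n-1) * rxx)
r_new = (3 * 0.75) / (1 + 2 * 0.75)
r_new = 2.25 / 2.5
r_new = 0.9

0.9


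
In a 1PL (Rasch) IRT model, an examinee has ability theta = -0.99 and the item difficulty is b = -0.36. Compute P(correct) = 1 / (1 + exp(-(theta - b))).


theta - b = -0.99 - -0.36 = -0.63
exp(-(theta - b)) = exp(0.63) = 1.8776
P = 1 / (1 + 1.8776)
P = 0.3475

0.3475


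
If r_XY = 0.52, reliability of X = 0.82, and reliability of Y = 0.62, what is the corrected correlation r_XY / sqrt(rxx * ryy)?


r_corrected = rxy / sqrt(rxx * ryy)
= 0.52 / sqrt(0.82 * 0.62)
= 0.52 / sqrt(0.5084)
= 0.52 / 0.713022
r_corrected = 0.7293

0.7293


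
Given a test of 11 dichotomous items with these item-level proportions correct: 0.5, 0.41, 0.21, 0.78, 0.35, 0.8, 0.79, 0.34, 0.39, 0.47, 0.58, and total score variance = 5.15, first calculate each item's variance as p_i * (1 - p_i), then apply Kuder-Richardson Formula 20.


For each item, compute p_i * q_i:
  Item 1: 0.5 * 0.5 = 0.25
  Item 2: 0.41 * 0.59 = 0.2419
  Item 3: 0.21 * 0.79 = 0.1659
  Item 4: 0.78 * 0.22 = 0.1716
  Item 5: 0.35 * 0.65 = 0.2275
  Item 6: 0.8 * 0.2 = 0.16
  Item 7: 0.79 * 0.21 = 0.1659
  Item 8: 0.34 * 0.66 = 0.2244
  Item 9: 0.39 * 0.61 = 0.2379
  Item 10: 0.47 * 0.53 = 0.2491
  Item 11: 0.58 * 0.42 = 0.2436
Sum(p_i * q_i) = 0.25 + 0.2419 + 0.1659 + 0.1716 + 0.2275 + 0.16 + 0.1659 + 0.2244 + 0.2379 + 0.2491 + 0.2436 = 2.3378
KR-20 = (k/(k-1)) * (1 - Sum(p_i*q_i) / Var_total)
= (11/10) * (1 - 2.3378/5.15)
= 1.1 * 0.5461
KR-20 = 0.6007

0.6007


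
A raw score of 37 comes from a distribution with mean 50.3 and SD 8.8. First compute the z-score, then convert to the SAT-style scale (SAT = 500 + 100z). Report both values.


z = (X - mean) / SD = (37 - 50.3) / 8.8
z = -13.3 / 8.8
z = -1.5114
SAT-scale = SAT = 500 + 100z
Carry z at full precision (z = -13.3 / 8.8) into the conversion:
SAT-scale = 500 + 100 * (-13.3 / 8.8) = 500 + -1330 / 8.8
SAT-scale = 500 + -151.1364
SAT-scale = 348.8636

348.8636


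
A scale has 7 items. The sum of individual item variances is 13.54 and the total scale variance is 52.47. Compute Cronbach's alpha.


alpha = (k/(k-1)) * (1 - sum(si^2)/s_total^2)
= (7/6) * (1 - 13.54/52.47)
alpha = 0.8656

0.8656


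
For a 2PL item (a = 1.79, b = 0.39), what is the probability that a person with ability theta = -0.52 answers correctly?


a*(theta - b) = 1.79 * (-0.52 - 0.39) = -1.6289
exp(--1.6289) = 5.0983
P = 1 / (1 + 5.0983)
P = 0.164

0.164


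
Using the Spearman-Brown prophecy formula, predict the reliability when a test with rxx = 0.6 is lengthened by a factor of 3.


r_new = (n * rxx) / (1 + (n-1) * rxx)
r_new = (3 * 0.6) / (1 + 2 * 0.6)
r_new = 1.8 / 2.2
r_new = 0.8182

0.8182


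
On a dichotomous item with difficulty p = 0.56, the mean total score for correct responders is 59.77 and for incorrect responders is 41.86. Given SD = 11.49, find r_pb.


q = 1 - p = 0.44
rpb = ((M1 - M0) / SD) * sqrt(p * q)
rpb = ((59.77 - 41.86) / 11.49) * sqrt(0.56 * 0.44)
rpb = 0.7737

0.7737


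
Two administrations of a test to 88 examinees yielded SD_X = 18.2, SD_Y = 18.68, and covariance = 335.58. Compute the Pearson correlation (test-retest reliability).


r = cov(X,Y) / (SD_X * SD_Y)
r = 335.58 / (18.2 * 18.68)
r = 335.58 / 339.976
r = 0.9871

0.9871


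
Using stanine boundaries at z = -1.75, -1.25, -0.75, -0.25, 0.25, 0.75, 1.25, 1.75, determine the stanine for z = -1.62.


Stanine boundaries: [-1.75, -1.25, -0.75, -0.25, 0.25, 0.75, 1.25, 1.75]
z = -1.62
Check each boundary:
  z >= -1.75 -> could be stanine 2
  z < -1.25
  z < -0.75
  z < -0.25
  z < 0.25
  z < 0.75
  z < 1.25
  z < 1.75
Highest qualifying boundary gives stanine = 2

2


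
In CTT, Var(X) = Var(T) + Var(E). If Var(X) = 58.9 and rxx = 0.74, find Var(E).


var_true = rxx * var_obs = 0.74 * 58.9 = 43.586
var_error = var_obs - var_true
var_error = 58.9 - 43.586
var_error = 15.314

15.314


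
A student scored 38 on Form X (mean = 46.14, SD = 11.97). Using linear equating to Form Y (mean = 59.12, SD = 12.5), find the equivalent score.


slope = SD_Y / SD_X = 12.5 / 11.97 ~ 1.0443
intercept = mean_Y - slope * mean_X = 59.12 - (12.5 / 11.97) * 46.14 ~ 10.937
Y = slope * X + intercept. To avoid rounding drift from the rounded slope/intercept, evaluate the equivalent form Y = mean_Y + SD_Y * (X - mean_X) / SD_X at full precision:
Y = 59.12 + 12.5 * (38 - 46.14) / 11.97
Y = 59.12 - 12.5 * 8.14 / 11.97
Y = 59.12 - 101.75 / 11.97
Y = 59.12 - 8.5004
Y = 50.6196

50.6196


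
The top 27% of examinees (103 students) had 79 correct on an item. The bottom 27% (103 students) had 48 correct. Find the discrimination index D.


p_upper = 79/103 = 0.767
p_lower = 48/103 = 0.466
D = 0.767 - 0.466 = 0.301

0.301


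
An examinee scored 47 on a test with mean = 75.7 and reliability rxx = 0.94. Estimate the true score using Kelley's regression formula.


T_est = rxx * X + (1 - rxx) * mean
T_est = 0.94 * 47 + 0.06 * 75.7
T_est = 44.18 + 4.542
T_est = 48.722

48.722


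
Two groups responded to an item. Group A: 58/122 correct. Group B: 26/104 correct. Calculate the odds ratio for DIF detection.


Odds_A = 58/64 = 0.9062
Odds_B = 26/78 = 0.3333
OR = Odds_A / Odds_B = 0.9062 / 0.3333
Exactly, OR = (58 * 78) / (64 * 26) = 4524 / 1664
OR = 2.7188

2.7188


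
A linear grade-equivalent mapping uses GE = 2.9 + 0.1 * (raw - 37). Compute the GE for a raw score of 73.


raw - median = 73 - 37 = 36
slope * diff = 0.1 * 36 = 3.6
GE = 2.9 + 3.6
GE = 6.5

6.5


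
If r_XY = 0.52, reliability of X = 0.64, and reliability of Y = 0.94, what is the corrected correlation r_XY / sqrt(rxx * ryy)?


r_corrected = rxy / sqrt(rxx * ryy)
= 0.52 / sqrt(0.64 * 0.94)
= 0.52 / sqrt(0.6016)
= 0.52 / 0.775629
r_corrected = 0.6704

0.6704


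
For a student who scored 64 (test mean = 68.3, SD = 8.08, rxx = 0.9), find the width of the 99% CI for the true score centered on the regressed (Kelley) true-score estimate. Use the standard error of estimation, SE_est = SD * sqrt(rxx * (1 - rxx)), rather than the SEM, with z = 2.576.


True score estimate = 0.9*64 + 0.1*68.3 = 64.43
SE_est = SD * sqrt(rxx * (1 - rxx)) = 8.08 * sqrt(0.9 * 0.1) = 8.08 * sqrt(0.09) = 2.424
CI = T_est +/- z * SE_est, so width = 2 * z * SE_est = 2 * 2.576 * 2.424
Width = 12.4884

12.4884


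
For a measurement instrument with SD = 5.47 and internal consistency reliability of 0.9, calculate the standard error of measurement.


SEM = SD * sqrt(1 - rxx)
SEM = 5.47 * sqrt(1 - 0.9)
SEM = 5.47 * sqrt(0.1) = 5.47 * 0.316228
SEM = 1.7298

1.7298


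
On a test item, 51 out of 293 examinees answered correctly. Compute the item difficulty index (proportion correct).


Item difficulty p = number correct / total examinees
p = 51 / 293
p = 0.1741

0.1741


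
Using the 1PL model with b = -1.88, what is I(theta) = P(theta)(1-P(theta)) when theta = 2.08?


P = 1/(1+exp(-(2.08--1.88))) = 0.9813
I = P*(1-P) = 0.9813 * 0.0187
I = 0.0184

0.0184


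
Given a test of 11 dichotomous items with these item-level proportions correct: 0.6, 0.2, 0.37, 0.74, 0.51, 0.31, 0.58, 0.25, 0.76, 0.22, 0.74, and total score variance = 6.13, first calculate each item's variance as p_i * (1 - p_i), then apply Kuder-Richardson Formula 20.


For each item, compute p_i * q_i:
  Item 1: 0.6 * 0.4 = 0.24
  Item 2: 0.2 * 0.8 = 0.16
  Item 3: 0.37 * 0.63 = 0.2331
  Item 4: 0.74 * 0.26 = 0.1924
  Item 5: 0.51 * 0.49 = 0.2499
  Item 6: 0.31 * 0.69 = 0.2139
  Item 7: 0.58 * 0.42 = 0.2436
  Item 8: 0.25 * 0.75 = 0.1875
  Item 9: 0.76 * 0.24 = 0.1824
  Item 10: 0.22 * 0.78 = 0.1716
  Item 11: 0.74 * 0.26 = 0.1924
Sum(p_i * q_i) = 0.24 + 0.16 + 0.2331 + 0.1924 + 0.2499 + 0.2139 + 0.2436 + 0.1875 + 0.1824 + 0.1716 + 0.1924 = 2.2668
KR-20 = (k/(k-1)) * (1 - Sum(p_i*q_i) / Var_total)
= (11/10) * (1 - 2.2668/6.13)
= 1.1 * 0.6302
KR-20 = 0.6932

0.6932


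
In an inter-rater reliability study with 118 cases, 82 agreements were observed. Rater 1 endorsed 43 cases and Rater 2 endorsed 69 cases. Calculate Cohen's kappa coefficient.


P_o = 82/118 = 0.694915
P_e = (43*69 + 75*49) / 13924 = 0.477018
kappa = (P_o - P_e) / (1 - P_e)
kappa = (0.694915 - 0.477018) / (1 - 0.477018)
kappa = 0.4166

0.4166


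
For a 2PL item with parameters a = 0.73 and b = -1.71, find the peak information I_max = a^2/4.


For 2PL, max info at theta = b = -1.71
I_max = a^2 / 4 = 0.73^2 / 4
= 0.5329 / 4
I_max = 0.1332

0.1332


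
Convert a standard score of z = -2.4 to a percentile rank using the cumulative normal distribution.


CDF(z) = 0.5 * (1 + erf(z/sqrt(2)))
erf(-1.6971) = -0.9836
CDF = 0.0082
Percentile rank = 0.0082 * 100 = 0.82

0.82


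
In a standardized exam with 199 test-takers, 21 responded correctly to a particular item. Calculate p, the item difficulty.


Item difficulty p = number correct / total examinees
p = 21 / 199
p = 0.1055

0.1055


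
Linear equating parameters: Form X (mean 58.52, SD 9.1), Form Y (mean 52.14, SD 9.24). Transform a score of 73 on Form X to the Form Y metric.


slope = SD_Y / SD_X = 9.24 / 9.1 ~ 1.0154
intercept = mean_Y - slope * mean_X = 52.14 - (9.24 / 9.1) * 58.52 ~ -7.2803
Y = slope * X + intercept. To avoid rounding drift from the rounded slope/intercept, evaluate the equivalent form Y = mean_Y + SD_Y * (X - mean_X) / SD_X at full precision:
Y = 52.14 + 9.24 * (73 - 58.52) / 9.1
Y = 52.14 + 9.24 * 14.48 / 9.1
Y = 52.14 + 133.7952 / 9.1
Y = 52.14 + 14.7028
Y = 66.8428

66.8428


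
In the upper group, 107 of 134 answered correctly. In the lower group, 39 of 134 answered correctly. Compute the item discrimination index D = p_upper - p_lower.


p_upper = 107/134 = 0.7985
p_lower = 39/134 = 0.291
D = 0.7985 - 0.291 = 0.5075

0.5075


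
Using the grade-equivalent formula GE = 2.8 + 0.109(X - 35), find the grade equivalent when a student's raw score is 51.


raw - median = 51 - 35 = 16
slope * diff = 0.109 * 16 = 1.744
GE = 2.8 + 1.744
GE = 4.544

4.544


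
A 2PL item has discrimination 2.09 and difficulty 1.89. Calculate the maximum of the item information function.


For 2PL, max info at theta = b = 1.89
I_max = a^2 / 4 = 2.09^2 / 4
= 4.3681 / 4
I_max = 1.092

1.092


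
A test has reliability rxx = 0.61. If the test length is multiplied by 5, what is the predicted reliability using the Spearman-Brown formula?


r_new = (n * rxx) / (1 + (n-1) * rxx)
r_new = (5 * 0.61) / (1 + 4 * 0.61)
r_new = 3.05 / 3.44
r_new = 0.8866

0.8866


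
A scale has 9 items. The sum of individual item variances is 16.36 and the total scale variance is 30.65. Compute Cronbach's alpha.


alpha = (k/(k-1)) * (1 - sum(si^2)/s_total^2)
= (9/8) * (1 - 16.36/30.65)
alpha = 0.5245

0.5245


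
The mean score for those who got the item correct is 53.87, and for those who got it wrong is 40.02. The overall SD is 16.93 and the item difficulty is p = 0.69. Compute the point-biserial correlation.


q = 1 - p = 0.31
rpb = ((M1 - M0) / SD) * sqrt(p * q)
rpb = ((53.87 - 40.02) / 16.93) * sqrt(0.69 * 0.31)
rpb = 0.3784

0.3784


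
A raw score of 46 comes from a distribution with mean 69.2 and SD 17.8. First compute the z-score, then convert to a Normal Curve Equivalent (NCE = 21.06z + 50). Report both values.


z = (X - mean) / SD = (46 - 69.2) / 17.8
z = -23.2 / 17.8
z = -1.3034
NCE = NCE = 21.06z + 50
Carry z at full precision (z = -23.2 / 17.8) into the conversion:
NCE = 21.06 * (-23.2 / 17.8) + 50 = -488.592 / 17.8 + 50
NCE = -27.449 + 50
NCE = 22.551

22.551


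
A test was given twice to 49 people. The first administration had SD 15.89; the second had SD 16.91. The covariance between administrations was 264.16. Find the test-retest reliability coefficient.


r = cov(X,Y) / (SD_X * SD_Y)
r = 264.16 / (15.89 * 16.91)
r = 264.16 / 268.6999
r = 0.9831

0.9831


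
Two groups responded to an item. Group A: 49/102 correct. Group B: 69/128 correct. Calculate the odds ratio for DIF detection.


Odds_A = 49/53 = 0.9245
Odds_B = 69/59 = 1.1695
OR = Odds_A / Odds_B = 0.9245 / 1.1695
Exactly, OR = (49 * 59) / (53 * 69) = 2891 / 3657
OR = 0.7905

0.7905


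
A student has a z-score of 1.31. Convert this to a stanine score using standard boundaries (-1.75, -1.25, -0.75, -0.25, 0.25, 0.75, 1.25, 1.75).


Stanine boundaries: [-1.75, -1.25, -0.75, -0.25, 0.25, 0.75, 1.25, 1.75]
z = 1.31
Check each boundary:
  z >= -1.75 -> could be stanine 2
  z >= -1.25 -> could be stanine 3
  z >= -0.75 -> could be stanine 4
  z >= -0.25 -> could be stanine 5
  z >= 0.25 -> could be stanine 6
  z >= 0.75 -> could be stanine 7
  z >= 1.25 -> could be stanine 8
  z < 1.75
Highest qualifying boundary gives stanine = 8

8


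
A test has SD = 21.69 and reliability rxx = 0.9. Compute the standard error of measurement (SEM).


SEM = SD * sqrt(1 - rxx)
SEM = 21.69 * sqrt(1 - 0.9)
SEM = 21.69 * sqrt(0.1) = 21.69 * 0.316228
SEM = 6.859

6.859


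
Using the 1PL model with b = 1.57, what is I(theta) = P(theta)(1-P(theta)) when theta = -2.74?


P = 1/(1+exp(-(-2.74-1.57))) = 0.0133
I = P*(1-P) = 0.0133 * 0.9867
I = 0.0131

0.0131


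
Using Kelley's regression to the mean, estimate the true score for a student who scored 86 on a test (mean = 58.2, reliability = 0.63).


T_est = rxx * X + (1 - rxx) * mean
T_est = 0.63 * 86 + 0.37 * 58.2
T_est = 54.18 + 21.534
T_est = 75.714

75.714


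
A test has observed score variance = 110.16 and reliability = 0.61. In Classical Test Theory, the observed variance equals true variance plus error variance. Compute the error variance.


var_true = rxx * var_obs = 0.61 * 110.16 = 67.1976
var_error = var_obs - var_true
var_error = 110.16 - 67.1976
var_error = 42.9624

42.9624


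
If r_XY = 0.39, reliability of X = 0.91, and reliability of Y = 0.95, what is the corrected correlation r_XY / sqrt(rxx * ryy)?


r_corrected = rxy / sqrt(rxx * ryy)
= 0.39 / sqrt(0.91 * 0.95)
= 0.39 / sqrt(0.8645)
= 0.39 / 0.929785
r_corrected = 0.4195

0.4195


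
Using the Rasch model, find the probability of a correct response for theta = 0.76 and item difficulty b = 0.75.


theta - b = 0.76 - 0.75 = 0.01
exp(-(theta - b)) = exp(-0.01) = 0.99
P = 1 / (1 + 0.99)
P = 0.5025

0.5025


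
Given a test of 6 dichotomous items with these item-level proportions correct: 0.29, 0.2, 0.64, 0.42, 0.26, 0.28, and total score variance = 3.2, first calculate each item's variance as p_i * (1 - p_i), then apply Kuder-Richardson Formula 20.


For each item, compute p_i * q_i:
  Item 1: 0.29 * 0.71 = 0.2059
  Item 2: 0.2 * 0.8 = 0.16
  Item 3: 0.64 * 0.36 = 0.2304
  Item 4: 0.42 * 0.58 = 0.2436
  Item 5: 0.26 * 0.74 = 0.1924
  Item 6: 0.28 * 0.72 = 0.2016
Sum(p_i * q_i) = 0.2059 + 0.16 + 0.2304 + 0.2436 + 0.1924 + 0.2016 = 1.2339
KR-20 = (k/(k-1)) * (1 - Sum(p_i*q_i) / Var_total)
= (6/5) * (1 - 1.2339/3.2)
= 1.2 * 0.6144
KR-20 = 0.7373

0.7373


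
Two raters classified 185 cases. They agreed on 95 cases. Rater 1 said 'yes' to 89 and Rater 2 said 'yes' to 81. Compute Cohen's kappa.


P_o = 95/185 = 0.513514
P_e = (89*81 + 96*104) / 34225 = 0.502352
kappa = (P_o - P_e) / (1 - P_e)
kappa = (0.513514 - 0.502352) / (1 - 0.502352)
kappa = 0.0224

0.0224


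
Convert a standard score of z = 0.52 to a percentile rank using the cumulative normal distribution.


CDF(z) = 0.5 * (1 + erf(z/sqrt(2)))
erf(0.3677) = 0.3969
CDF = 0.6985
Percentile rank = 0.6985 * 100 = 69.85

69.85


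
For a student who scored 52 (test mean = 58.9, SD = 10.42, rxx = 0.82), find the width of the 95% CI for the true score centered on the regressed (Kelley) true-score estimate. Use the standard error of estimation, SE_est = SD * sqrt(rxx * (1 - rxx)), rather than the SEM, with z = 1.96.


True score estimate = 0.82*52 + 0.18*58.9 = 53.242
SE_est = SD * sqrt(rxx * (1 - rxx)) = 10.42 * sqrt(0.82 * 0.18) = 10.42 * sqrt(0.1476) = 4.003233
CI = T_est +/- z * SE_est, so width = 2 * z * SE_est = 2 * 1.96 * 4.003233
Width = 15.6927

15.6927


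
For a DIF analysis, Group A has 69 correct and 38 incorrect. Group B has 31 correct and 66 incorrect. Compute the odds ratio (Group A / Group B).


Odds_A = 69/38 = 1.8158
Odds_B = 31/66 = 0.4697
OR = Odds_A / Odds_B = 1.8158 / 0.4697
Exactly, OR = (69 * 66) / (38 * 31) = 4554 / 1178
OR = 3.8659

3.8659


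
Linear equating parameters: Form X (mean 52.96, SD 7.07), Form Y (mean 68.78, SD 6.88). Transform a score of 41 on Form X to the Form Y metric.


slope = SD_Y / SD_X = 6.88 / 7.07 ~ 0.9731
intercept = mean_Y - slope * mean_X = 68.78 - (6.88 / 7.07) * 52.96 ~ 17.2433
Y = slope * X + intercept. To avoid rounding drift from the rounded slope/intercept, evaluate the equivalent form Y = mean_Y + SD_Y * (X - mean_X) / SD_X at full precision:
Y = 68.78 + 6.88 * (41 - 52.96) / 7.07
Y = 68.78 - 6.88 * 11.96 / 7.07
Y = 68.78 - 82.2848 / 7.07
Y = 68.78 - 11.6386
Y = 57.1414

57.1414
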